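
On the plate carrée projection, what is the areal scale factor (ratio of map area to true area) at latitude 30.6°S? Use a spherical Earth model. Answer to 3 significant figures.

1.16

For the equirectangular projection with φ₀ = 0 (plate carrée), h = 1 along meridians and k = sec φ along parallels.
Areal scale = h·k = 1 × sec φ; at 30.6°, h = 1.000, k = 1.162, so h·k = 1.162.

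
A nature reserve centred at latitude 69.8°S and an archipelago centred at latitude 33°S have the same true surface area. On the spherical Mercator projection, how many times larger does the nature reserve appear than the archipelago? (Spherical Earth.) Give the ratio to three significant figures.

5.90

On Mercator, area is exaggerated by sec²φ = 1/cos²φ.
At 69.8°: sec²(69.8°) = 1/0.3453² = 8.387.
At 33°: sec²(33°) = 1/0.8387² = 1.422.
Ratio = 8.387/1.422 = cos²(33°)/cos²(69.8°) ≈ 5.90.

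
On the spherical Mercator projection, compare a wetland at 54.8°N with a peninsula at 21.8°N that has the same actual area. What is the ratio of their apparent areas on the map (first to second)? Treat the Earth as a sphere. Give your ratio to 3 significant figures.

Mercator is conformal with k = sec φ, so areal scale = k² = sec²φ.
At 54.8°: sec²(54.8°) = 1/0.5764² = 3.010.
At 21.8°: sec²(21.8°) = 1/0.9285² = 1.160.
Ratio = 3.010/1.160 = cos²(21.8°)/cos²(54.8°) ≈ 2.59.

2.59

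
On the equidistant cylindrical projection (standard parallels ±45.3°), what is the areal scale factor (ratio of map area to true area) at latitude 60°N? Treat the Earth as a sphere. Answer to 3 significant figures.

The equidistant cylindrical projection with φ₀ = 45.3° has h = 1 (meridians true) and k = cos φ₀ / cos φ along parallels.
Areal scale = h·k = 1 × cos φ₀ / cos φ; at 60°, h = 1.000, k = 1.407, so h·k = 1.407.

1.41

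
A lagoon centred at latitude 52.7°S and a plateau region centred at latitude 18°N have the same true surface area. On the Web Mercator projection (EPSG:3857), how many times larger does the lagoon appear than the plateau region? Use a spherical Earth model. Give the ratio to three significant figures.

2.46

On Mercator, area is exaggerated by sec²φ = 1/cos²φ.
At 52.7°: sec²(52.7°) = 1/0.6060² = 2.723.
At 18°: sec²(18°) = 1/0.9511² = 1.106.
Ratio = 2.723/1.106 = cos²(18°)/cos²(52.7°) ≈ 2.46.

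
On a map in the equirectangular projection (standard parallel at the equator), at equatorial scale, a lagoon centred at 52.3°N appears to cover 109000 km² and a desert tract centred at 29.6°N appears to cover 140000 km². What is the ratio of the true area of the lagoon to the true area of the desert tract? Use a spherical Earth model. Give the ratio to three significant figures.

Plate carrée has h = 1 and k = sec φ, giving areal scale sec φ; true area = (apparent area) · cos φ.
True area of lagoon: 109000 × cos(52.3°) = 109000 × 0.6115 = 66660 km².
True area of desert tract: 140000 × cos(29.6°) = 140000 × 0.8695 = 121700 km².
Ratio = 66660 / 121700 ≈ 0.548.

0.548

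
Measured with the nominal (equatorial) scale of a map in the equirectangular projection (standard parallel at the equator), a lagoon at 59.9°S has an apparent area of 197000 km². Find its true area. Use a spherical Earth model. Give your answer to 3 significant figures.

98800 km²

Plate carrée maps x = Rλ, y = Rφ. The meridian scale is h = 1 and the parallel scale is k = 1/cos φ = sec φ.
Areal scale = h·k = 1 × sec φ; at 59.9°, h = 1.000, k = 1.994, so h·k = 1.994.
True area = apparent / (areal scale) = 197000 / 1.994 ≈ 98800 km².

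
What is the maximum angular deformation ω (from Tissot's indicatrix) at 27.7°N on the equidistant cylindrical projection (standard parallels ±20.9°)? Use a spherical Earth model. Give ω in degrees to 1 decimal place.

3.1°

In the equirectangular projection with standard parallel φ₀ = 20.9° (x = Rλ cos φ₀, y = Rφ), meridians are true-scale (h = 1) and the parallel scale is k = cos φ₀ / cos φ.
At 27.7°: h = 1.000, k = 1.055; principal scales a = 1.055, b = 1.000.
sin(ω/2) = (a − b)/(a + b) = 0.05513/2.055 = 0.02683, so ω = 2 arcsin(0.02683) ≈ 3.1°.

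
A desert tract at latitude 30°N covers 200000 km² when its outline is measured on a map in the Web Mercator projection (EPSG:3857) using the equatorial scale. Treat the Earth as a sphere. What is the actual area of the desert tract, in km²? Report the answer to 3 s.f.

150000 km²

The Mercator projection is conformal; its linear scale factor is the same in every direction and equals sec φ = 1/cos φ.
Areal scale = k² = sec²φ = 1/cos²(30°) = 1/0.8660² = 1.333.
True area = apparent / (areal scale) = 200000 / 1.333 ≈ 150000 km².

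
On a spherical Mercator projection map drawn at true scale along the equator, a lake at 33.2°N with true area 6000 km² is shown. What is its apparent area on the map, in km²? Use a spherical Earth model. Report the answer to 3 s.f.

The Mercator projection is conformal; its linear scale factor is the same in every direction and equals sec φ = 1/cos φ.
Areal scale = k² = sec²φ = 1/cos²(33.2°) = 1/0.8368² = 1.428.
Apparent area = 6000 × 1.428 ≈ 8570 km².

8570 km²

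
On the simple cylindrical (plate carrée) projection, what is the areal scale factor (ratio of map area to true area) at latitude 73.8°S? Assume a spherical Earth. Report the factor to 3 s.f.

Plate carrée maps x = Rλ, y = Rφ. The meridian scale is h = 1 and the parallel scale is k = 1/cos φ = sec φ.
Areal scale = h·k = 1 × sec φ; at 73.8°, h = 1.000, k = 3.584, so h·k = 3.584.

3.58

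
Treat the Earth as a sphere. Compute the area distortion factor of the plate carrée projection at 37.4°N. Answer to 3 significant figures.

Plate carrée maps x = Rλ, y = Rφ. The meridian scale is h = 1 and the parallel scale is k = 1/cos φ = sec φ.
Areal scale = h·k = 1 × sec φ; at 37.4°, h = 1.000, k = 1.259, so h·k = 1.259.

1.26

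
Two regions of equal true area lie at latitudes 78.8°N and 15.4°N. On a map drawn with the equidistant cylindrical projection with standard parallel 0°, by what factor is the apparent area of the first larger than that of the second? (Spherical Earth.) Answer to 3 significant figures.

Plate carrée maps x = Rλ, y = Rφ. The meridian scale is h = 1 and the parallel scale is k = 1/cos φ = sec φ.
Areal scale at 78.8°: h·k = 1.000 × 5.148 = 5.148.
Areal scale at 15.4°: h·k = 1.000 × 1.037 = 1.037.
Ratio = 5.148/1.037 ≈ 4.96.

4.96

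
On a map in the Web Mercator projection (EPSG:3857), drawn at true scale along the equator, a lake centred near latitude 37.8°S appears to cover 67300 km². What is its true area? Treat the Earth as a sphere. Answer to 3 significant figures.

42000 km²

For Mercator, h = k = sec φ (a conformal cylindrical projection has a single point scale, 1/cos φ).
Areal scale = k² = sec²φ = 1/cos²(37.8°) = 1/0.7902² = 1.602.
True area = apparent / (areal scale) = 67300 / 1.602 ≈ 42000 km².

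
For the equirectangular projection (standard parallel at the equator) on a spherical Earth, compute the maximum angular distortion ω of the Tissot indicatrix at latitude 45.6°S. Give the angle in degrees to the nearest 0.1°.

Plate carrée maps x = Rλ, y = Rφ. The meridian scale is h = 1 and the parallel scale is k = 1/cos φ = sec φ.
At 45.6°: h = 1.000, k = 1.429; principal scales a = 1.429, b = 1.000.
sin(ω/2) = (a − b)/(a + b) = 0.4293/2.429 = 0.1767, so ω = 2 arcsin(0.1767) ≈ 20.4°.

20.4°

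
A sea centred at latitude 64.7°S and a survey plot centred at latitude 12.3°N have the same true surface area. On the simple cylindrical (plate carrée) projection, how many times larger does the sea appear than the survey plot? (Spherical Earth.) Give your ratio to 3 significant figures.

In the plate carrée (x = Rλ, y = Rφ), meridians are true-scale (h = 1) and parallels are stretched by k = sec φ.
Areal scale at 64.7°: h·k = 1.000 × 2.340 = 2.340.
Areal scale at 12.3°: h·k = 1.000 × 1.023 = 1.023.
Ratio = 2.340/1.023 ≈ 2.29.

2.29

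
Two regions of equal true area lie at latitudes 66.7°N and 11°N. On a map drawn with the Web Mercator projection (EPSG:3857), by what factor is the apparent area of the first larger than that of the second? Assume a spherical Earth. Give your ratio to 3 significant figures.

Mercator is conformal with k = sec φ, so areal scale = k² = sec²φ.
At 66.7°: sec²(66.7°) = 1/0.3955² = 6.392.
At 11°: sec²(11°) = 1/0.9816² = 1.038.
Ratio = 6.392/1.038 = cos²(11°)/cos²(66.7°) ≈ 6.16.

6.16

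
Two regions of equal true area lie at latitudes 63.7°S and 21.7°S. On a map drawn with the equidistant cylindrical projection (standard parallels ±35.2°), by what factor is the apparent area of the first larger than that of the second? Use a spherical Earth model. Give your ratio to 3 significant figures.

With standard parallel φ₀ = 35.2°, the equirectangular projection gives x = Rλ cos φ₀, y = Rφ, so h = 1 and k = cos 35.2° / cos φ.
Areal scale at 63.7°: h·k = 1.000 × 1.844 = 1.844.
Areal scale at 21.7°: h·k = 1.000 × 0.8795 = 0.8795.
Ratio = 1.844/0.8795 ≈ 2.10.

2.10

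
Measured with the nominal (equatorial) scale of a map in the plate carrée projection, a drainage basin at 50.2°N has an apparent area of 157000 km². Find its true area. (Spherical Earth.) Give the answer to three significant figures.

100000 km²

In the plate carrée (x = Rλ, y = Rφ), meridians are true-scale (h = 1) and parallels are stretched by k = sec φ.
Areal scale = h·k = 1 × sec φ; at 50.2°, h = 1.000, k = 1.562, so h·k = 1.562.
True area = apparent / (areal scale) = 157000 / 1.562 ≈ 100000 km².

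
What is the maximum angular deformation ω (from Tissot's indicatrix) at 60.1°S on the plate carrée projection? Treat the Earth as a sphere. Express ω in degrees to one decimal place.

For the equirectangular projection with φ₀ = 0 (plate carrée), h = 1 along meridians and k = sec φ along parallels.
At 60.1°: h = 1.000, k = 2.006; principal scales a = 2.006, b = 1.000.
sin(ω/2) = (a − b)/(a + b) = 1.006/3.006 = 0.3347, so ω = 2 arcsin(0.3347) ≈ 39.1°.

39.1°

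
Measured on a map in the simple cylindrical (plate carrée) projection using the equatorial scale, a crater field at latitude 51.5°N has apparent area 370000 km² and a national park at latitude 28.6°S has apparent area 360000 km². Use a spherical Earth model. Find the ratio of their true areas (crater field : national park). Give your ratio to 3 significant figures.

0.729

On the plate carrée, areal scale = h·k = 1 × sec φ, so true area = apparent × cos φ.
True area of crater field: 370000 × cos(51.5°) = 370000 × 0.6225 = 230300 km².
True area of national park: 360000 × cos(28.6°) = 360000 × 0.8780 = 316100 km².
Ratio = 230300 / 316100 ≈ 0.729.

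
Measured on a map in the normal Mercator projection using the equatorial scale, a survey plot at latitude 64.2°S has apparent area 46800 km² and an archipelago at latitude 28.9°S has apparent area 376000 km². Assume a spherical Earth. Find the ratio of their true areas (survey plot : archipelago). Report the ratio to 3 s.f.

Mercator's areal exaggeration is sec²φ; hence true area = (apparent area) · cos²φ.
True area of survey plot: 46800 × cos²(64.2°) = 46800 × 0.1894 = 8865 km².
True area of archipelago: 376000 × cos²(28.9°) = 376000 × 0.7664 = 288200 km².
Ratio = 8865 / 288200 ≈ 0.0308.

0.0308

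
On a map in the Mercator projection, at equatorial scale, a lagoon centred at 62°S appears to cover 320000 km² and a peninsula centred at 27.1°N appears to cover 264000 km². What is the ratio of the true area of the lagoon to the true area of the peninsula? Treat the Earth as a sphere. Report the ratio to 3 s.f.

0.337

Mercator's areal exaggeration is sec²φ; hence true area = (apparent area) · cos²φ.
True area of lagoon: 320000 × cos²(62°) = 320000 × 0.2204 = 70530 km².
True area of peninsula: 264000 × cos²(27.1°) = 264000 × 0.7925 = 209200 km².
Ratio = 70530 / 209200 ≈ 0.337.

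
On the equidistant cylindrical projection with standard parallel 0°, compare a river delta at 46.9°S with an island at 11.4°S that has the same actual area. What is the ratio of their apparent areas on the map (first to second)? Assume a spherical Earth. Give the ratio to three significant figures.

In the plate carrée (x = Rλ, y = Rφ), meridians are true-scale (h = 1) and parallels are stretched by k = sec φ.
Areal scale at 46.9°: h·k = 1.000 × 1.464 = 1.464.
Areal scale at 11.4°: h·k = 1.000 × 1.020 = 1.020.
Ratio = 1.464/1.020 ≈ 1.43.

1.43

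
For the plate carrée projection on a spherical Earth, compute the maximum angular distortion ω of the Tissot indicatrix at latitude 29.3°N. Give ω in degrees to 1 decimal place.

For the equirectangular projection with φ₀ = 0 (plate carrée), h = 1 along meridians and k = sec φ along parallels.
At 29.3°: h = 1.000, k = 1.147; principal scales a = 1.147, b = 1.000.
sin(ω/2) = (a − b)/(a + b) = 0.1467/2.147 = 0.06834, so ω = 2 arcsin(0.06834) ≈ 7.8°.

7.8°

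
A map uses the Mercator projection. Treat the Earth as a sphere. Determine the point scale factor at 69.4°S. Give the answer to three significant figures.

2.84

Mercator is conformal, so the point scale is isotropic: h = k = sec φ = 1/cos φ.
k = 1/cos 69.4° = 1/0.3518 = 2.842.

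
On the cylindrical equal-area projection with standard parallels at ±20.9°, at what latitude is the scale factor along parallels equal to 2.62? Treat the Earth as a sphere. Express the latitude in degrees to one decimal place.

69.1°

A cylindrical equal-area projection with standard parallel φ₀ has meridian scale h = cos φ / cos φ₀ and parallel scale k = cos φ₀ / cos φ (so areas are preserved, h·k = 1).
k = cos φ₀ / cos φ = 2.62  ⇒  cos φ = cos 20.9° / 2.62 = 0.3566.
φ = arccos(0.3566) ≈ 69.1°.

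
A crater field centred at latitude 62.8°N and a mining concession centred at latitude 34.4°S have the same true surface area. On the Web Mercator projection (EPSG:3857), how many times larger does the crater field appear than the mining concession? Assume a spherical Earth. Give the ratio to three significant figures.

3.26

Mercator is conformal with k = sec φ, so areal scale = k² = sec²φ.
At 62.8°: sec²(62.8°) = 1/0.4571² = 4.786.
At 34.4°: sec²(34.4°) = 1/0.8251² = 1.469.
Ratio = 4.786/1.469 = cos²(34.4°)/cos²(62.8°) ≈ 3.26.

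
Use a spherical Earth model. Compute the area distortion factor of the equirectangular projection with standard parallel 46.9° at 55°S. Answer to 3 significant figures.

1.19

With standard parallel φ₀ = 46.9°, the equirectangular projection gives x = Rλ cos φ₀, y = Rφ, so h = 1 and k = cos 46.9° / cos φ.
Areal scale = h·k = 1 × cos φ₀ / cos φ; at 55°, h = 1.000, k = 1.191, so h·k = 1.191.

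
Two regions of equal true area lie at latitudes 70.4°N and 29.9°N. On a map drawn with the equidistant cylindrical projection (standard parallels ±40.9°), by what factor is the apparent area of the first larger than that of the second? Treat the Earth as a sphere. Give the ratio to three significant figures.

The equidistant cylindrical projection with φ₀ = 40.9° has h = 1 (meridians true) and k = cos φ₀ / cos φ along parallels.
Areal scale at 70.4°: h·k = 1.000 × 2.253 = 2.253.
Areal scale at 29.9°: h·k = 1.000 × 0.8719 = 0.8719.
Ratio = 2.253/0.8719 ≈ 2.58.

2.58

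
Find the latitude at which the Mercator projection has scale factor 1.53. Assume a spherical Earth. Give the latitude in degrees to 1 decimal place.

Mercator scale is k = sec φ = 1/cos φ.
1/cos φ = 1.53  ⇒  cos φ = 0.6536  ⇒  φ = arccos(0.6536) ≈ 49.2°.

49.2°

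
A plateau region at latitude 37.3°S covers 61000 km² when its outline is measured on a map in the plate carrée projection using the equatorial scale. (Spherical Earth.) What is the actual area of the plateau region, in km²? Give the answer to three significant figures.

48500 km²

For the equirectangular projection with φ₀ = 0 (plate carrée), h = 1 along meridians and k = sec φ along parallels.
Areal scale = h·k = 1 × sec φ; at 37.3°, h = 1.000, k = 1.257, so h·k = 1.257.
True area = apparent / (areal scale) = 61000 / 1.257 ≈ 48500 km².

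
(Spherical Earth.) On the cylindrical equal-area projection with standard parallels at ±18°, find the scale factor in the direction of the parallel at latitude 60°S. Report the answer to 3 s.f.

1.90

Cylindrical equal-area (φ₀ = 18°): h = cos φ / cos 18° along meridians, k = cos 18° / cos φ along parallels; h·k = 1.
k = cos 18° / cos 60° = 0.9511/0.5000 = 1.902.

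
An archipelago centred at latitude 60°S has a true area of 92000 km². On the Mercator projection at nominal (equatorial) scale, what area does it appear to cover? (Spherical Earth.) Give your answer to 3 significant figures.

368000 km²

Mercator is conformal, so the point scale is isotropic: h = k = sec φ = 1/cos φ.
Areal scale = k² = sec²φ = 1/cos²(60°) = 1/0.5000² = 4.000.
Apparent area = 92000 × 4.000 ≈ 368000 km².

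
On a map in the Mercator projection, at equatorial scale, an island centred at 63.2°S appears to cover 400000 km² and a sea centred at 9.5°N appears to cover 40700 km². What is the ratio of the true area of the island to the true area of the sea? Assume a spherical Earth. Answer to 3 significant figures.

Mercator's areal exaggeration is sec²φ; hence true area = (apparent area) · cos²φ.
True area of island: 400000 × cos²(63.2°) = 400000 × 0.2033 = 81320 km².
True area of sea: 40700 × cos²(9.5°) = 40700 × 0.9728 = 39590 km².
Ratio = 81320 / 39590 ≈ 2.05.

2.05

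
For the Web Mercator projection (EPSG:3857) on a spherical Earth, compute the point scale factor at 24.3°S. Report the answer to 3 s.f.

For Mercator, h = k = sec φ (a conformal cylindrical projection has a single point scale, 1/cos φ).
k = 1/cos 24.3° = 1/0.9114 = 1.097.

1.10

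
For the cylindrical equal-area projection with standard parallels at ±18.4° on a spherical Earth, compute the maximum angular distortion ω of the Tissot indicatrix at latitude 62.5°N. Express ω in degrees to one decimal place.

76.2°

A cylindrical equal-area projection with standard parallel φ₀ has meridian scale h = cos φ / cos φ₀ and parallel scale k = cos φ₀ / cos φ (so areas are preserved, h·k = 1).
At 62.5°: h = 0.4866, k = 2.055; principal scales a = 2.055, b = 0.4866.
sin(ω/2) = (a − b)/(a + b) = 1.568/2.542 = 0.6171, so ω = 2 arcsin(0.6171) ≈ 76.2°.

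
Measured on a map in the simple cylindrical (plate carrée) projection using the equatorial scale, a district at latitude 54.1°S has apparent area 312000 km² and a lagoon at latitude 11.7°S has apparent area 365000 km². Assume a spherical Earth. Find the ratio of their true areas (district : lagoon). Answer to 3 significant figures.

Plate carrée has h = 1 and k = sec φ, giving areal scale sec φ; true area = (apparent area) · cos φ.
True area of district: 312000 × cos(54.1°) = 312000 × 0.5864 = 182900 km².
True area of lagoon: 365000 × cos(11.7°) = 365000 × 0.9792 = 357400 km².
Ratio = 182900 / 357400 ≈ 0.512.

0.512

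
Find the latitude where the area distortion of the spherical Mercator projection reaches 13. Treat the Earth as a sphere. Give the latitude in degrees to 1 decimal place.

Mercator areal scale is sec²φ.
sec²φ = 13  ⇒  cos²φ = 0.07692  ⇒  cos φ = 0.2774.
φ = arccos(0.2774) ≈ 73.9°.

73.9°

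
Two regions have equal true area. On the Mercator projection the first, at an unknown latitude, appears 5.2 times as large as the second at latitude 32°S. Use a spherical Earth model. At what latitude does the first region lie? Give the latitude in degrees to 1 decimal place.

Mercator areal scale is sec²φ, so apparent-area ratio = sec²φ₁ / sec²φ₂ = cos²φ₂ / cos²φ₁.
cos²φ₂ / cos²φ₁ = 5.2  ⇒  cos φ₁ = cos 32° / √5.2 = 0.8480/2.280 = 0.3719.
φ₁ = arccos(0.3719) ≈ 68.2°.

68.2°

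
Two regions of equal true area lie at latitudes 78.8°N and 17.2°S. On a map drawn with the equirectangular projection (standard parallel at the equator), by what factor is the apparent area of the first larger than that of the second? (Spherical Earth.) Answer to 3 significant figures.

4.92

In the plate carrée (x = Rλ, y = Rφ), meridians are true-scale (h = 1) and parallels are stretched by k = sec φ.
Areal scale at 78.8°: h·k = 1.000 × 5.148 = 5.148.
Areal scale at 17.2°: h·k = 1.000 × 1.047 = 1.047.
Ratio = 5.148/1.047 ≈ 4.92.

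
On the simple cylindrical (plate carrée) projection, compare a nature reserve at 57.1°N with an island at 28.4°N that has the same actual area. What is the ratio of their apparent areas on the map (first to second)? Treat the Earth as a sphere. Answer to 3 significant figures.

1.62

Plate carrée maps x = Rλ, y = Rφ. The meridian scale is h = 1 and the parallel scale is k = 1/cos φ = sec φ.
Areal scale at 57.1°: h·k = 1.000 × 1.841 = 1.841.
Areal scale at 28.4°: h·k = 1.000 × 1.137 = 1.137.
Ratio = 1.841/1.137 ≈ 1.62.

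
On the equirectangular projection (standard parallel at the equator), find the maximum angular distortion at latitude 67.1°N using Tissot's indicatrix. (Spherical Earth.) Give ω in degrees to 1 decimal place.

52.2°

Plate carrée maps x = Rλ, y = Rφ. The meridian scale is h = 1 and the parallel scale is k = 1/cos φ = sec φ.
At 67.1°: h = 1.000, k = 2.570; principal scales a = 2.570, b = 1.000.
sin(ω/2) = (a − b)/(a + b) = 1.570/3.570 = 0.4398, so ω = 2 arcsin(0.4398) ≈ 52.2°.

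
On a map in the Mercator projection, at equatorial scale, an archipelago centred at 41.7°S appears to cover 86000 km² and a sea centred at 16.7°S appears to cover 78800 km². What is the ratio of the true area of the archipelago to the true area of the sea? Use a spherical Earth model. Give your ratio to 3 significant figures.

0.663

Mercator's areal exaggeration is sec²φ; hence true area = (apparent area) · cos²φ.
True area of archipelago: 86000 × cos²(41.7°) = 86000 × 0.5575 = 47940 km².
True area of sea: 78800 × cos²(16.7°) = 78800 × 0.9174 = 72290 km².
Ratio = 47940 / 72290 ≈ 0.663.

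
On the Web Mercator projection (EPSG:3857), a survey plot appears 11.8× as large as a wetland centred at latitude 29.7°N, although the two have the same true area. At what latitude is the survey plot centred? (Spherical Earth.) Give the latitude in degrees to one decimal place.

Mercator areal scale is sec²φ, so apparent-area ratio = sec²φ₁ / sec²φ₂ = cos²φ₂ / cos²φ₁.
cos²φ₂ / cos²φ₁ = 11.8  ⇒  cos φ₁ = cos 29.7° / √11.8 = 0.8686/3.435 = 0.2529.
φ₁ = arccos(0.2529) ≈ 75.4°.

75.4°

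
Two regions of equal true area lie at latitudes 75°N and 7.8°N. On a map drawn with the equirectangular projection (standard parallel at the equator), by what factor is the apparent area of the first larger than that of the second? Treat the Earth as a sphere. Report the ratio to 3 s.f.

Plate carrée maps x = Rλ, y = Rφ. The meridian scale is h = 1 and the parallel scale is k = 1/cos φ = sec φ.
Areal scale at 75°: h·k = 1.000 × 3.864 = 3.864.
Areal scale at 7.8°: h·k = 1.000 × 1.009 = 1.009.
Ratio = 3.864/1.009 ≈ 3.83.

3.83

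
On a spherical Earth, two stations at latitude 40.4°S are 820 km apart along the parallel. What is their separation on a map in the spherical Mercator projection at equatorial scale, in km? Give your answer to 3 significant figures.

Mercator is conformal, so the point scale is isotropic: h = k = sec φ = 1/cos φ.
Along the parallel, k = sec 40.4° = 1/0.7615 = 1.313.
Map distance = 820 × 1.313 ≈ 1080 km.

1080 km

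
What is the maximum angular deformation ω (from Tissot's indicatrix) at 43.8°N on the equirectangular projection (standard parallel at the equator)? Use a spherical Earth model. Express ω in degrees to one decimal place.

18.6°

In the plate carrée (x = Rλ, y = Rφ), meridians are true-scale (h = 1) and parallels are stretched by k = sec φ.
At 43.8°: h = 1.000, k = 1.386; principal scales a = 1.386, b = 1.000.
sin(ω/2) = (a − b)/(a + b) = 0.3855/2.386 = 0.1616, so ω = 2 arcsin(0.1616) ≈ 18.6°.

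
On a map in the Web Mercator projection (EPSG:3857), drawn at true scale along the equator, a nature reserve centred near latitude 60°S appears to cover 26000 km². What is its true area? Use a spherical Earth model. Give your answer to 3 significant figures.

6500 km²

For Mercator, h = k = sec φ (a conformal cylindrical projection has a single point scale, 1/cos φ).
Areal scale = k² = sec²φ = 1/cos²(60°) = 1/0.5000² = 4.000.
True area = apparent / (areal scale) = 26000 / 4.000 ≈ 6500 km².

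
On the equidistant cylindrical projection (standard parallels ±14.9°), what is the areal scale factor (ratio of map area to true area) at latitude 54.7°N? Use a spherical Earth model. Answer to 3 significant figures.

In the equirectangular projection with standard parallel φ₀ = 14.9° (x = Rλ cos φ₀, y = Rφ), meridians are true-scale (h = 1) and the parallel scale is k = cos φ₀ / cos φ.
Areal scale = h·k = 1 × cos φ₀ / cos φ; at 54.7°, h = 1.000, k = 1.672, so h·k = 1.672.

1.67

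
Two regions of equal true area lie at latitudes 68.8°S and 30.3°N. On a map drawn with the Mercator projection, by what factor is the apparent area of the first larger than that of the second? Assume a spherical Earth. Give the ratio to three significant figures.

5.70

Mercator is conformal with k = sec φ, so areal scale = k² = sec²φ.
At 68.8°: sec²(68.8°) = 1/0.3616² = 7.647.
At 30.3°: sec²(30.3°) = 1/0.8634² = 1.341.
Ratio = 7.647/1.341 = cos²(30.3°)/cos²(68.8°) ≈ 5.70.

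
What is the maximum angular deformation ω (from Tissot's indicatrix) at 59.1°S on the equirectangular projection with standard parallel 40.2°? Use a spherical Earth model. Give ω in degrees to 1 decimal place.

The equidistant cylindrical projection with φ₀ = 40.2° has h = 1 (meridians true) and k = cos φ₀ / cos φ along parallels.
At 59.1°: h = 1.000, k = 1.487; principal scales a = 1.487, b = 1.000.
sin(ω/2) = (a − b)/(a + b) = 0.4873/2.487 = 0.1959, so ω = 2 arcsin(0.1959) ≈ 22.6°.

22.6°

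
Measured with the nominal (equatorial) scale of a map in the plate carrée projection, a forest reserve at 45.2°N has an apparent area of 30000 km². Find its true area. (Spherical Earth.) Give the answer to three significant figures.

For the equirectangular projection with φ₀ = 0 (plate carrée), h = 1 along meridians and k = sec φ along parallels.
Areal scale = h·k = 1 × sec φ; at 45.2°, h = 1.000, k = 1.419, so h·k = 1.419.
True area = apparent / (areal scale) = 30000 / 1.419 ≈ 21100 km².

21100 km²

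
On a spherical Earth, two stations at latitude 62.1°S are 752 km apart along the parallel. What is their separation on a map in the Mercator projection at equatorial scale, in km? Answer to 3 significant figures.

1610 km

The Mercator projection is conformal; its linear scale factor is the same in every direction and equals sec φ = 1/cos φ.
Along the parallel, k = sec 62.1° = 1/0.4679 = 2.137.
Map distance = 752 × 2.137 ≈ 1610 km.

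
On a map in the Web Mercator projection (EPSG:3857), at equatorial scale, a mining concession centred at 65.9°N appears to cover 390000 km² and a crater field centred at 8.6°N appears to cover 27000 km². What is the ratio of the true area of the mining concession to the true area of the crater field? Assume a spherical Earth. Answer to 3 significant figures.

On Mercator the areal scale is sec²φ, so true area = apparent × cos²φ.
True area of mining concession: 390000 × cos²(65.9°) = 390000 × 0.1667 = 65030 km².
True area of crater field: 27000 × cos²(8.6°) = 27000 × 0.9776 = 26400 km².
Ratio = 65030 / 26400 ≈ 2.46.

2.46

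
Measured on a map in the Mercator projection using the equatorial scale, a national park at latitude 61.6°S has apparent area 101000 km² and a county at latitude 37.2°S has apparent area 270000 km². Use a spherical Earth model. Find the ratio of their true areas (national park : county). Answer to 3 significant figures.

Since Mercator area scale is 1/cos²φ, the true area equals the apparent area multiplied by cos²φ.
True area of national park: 101000 × cos²(61.6°) = 101000 × 0.2262 = 22850 km².
True area of county: 270000 × cos²(37.2°) = 270000 × 0.6345 = 171300 km².
Ratio = 22850 / 171300 ≈ 0.133.

0.133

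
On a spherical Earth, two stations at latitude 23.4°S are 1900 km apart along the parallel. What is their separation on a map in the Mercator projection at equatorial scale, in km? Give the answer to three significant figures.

Mercator is conformal, so the point scale is isotropic: h = k = sec φ = 1/cos φ.
Along the parallel, k = sec 23.4° = 1/0.9178 = 1.090.
Map distance = 1900 × 1.090 ≈ 2070 km.

2070 km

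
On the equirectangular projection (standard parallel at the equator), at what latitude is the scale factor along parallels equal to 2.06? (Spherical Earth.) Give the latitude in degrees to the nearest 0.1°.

Plate carrée: h = 1, k = sec φ along parallels.
sec φ = 2.06  ⇒  cos φ = 0.4854  ⇒  φ ≈ 61.0°.

61.0°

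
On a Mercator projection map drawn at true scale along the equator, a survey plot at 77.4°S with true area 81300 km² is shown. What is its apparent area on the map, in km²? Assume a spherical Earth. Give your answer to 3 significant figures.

1710000 km²

Mercator is conformal, so the point scale is isotropic: h = k = sec φ = 1/cos φ.
Areal scale = k² = sec²φ = 1/cos²(77.4°) = 1/0.2181² = 21.01.
Apparent area = 81300 × 21.01 ≈ 1710000 km².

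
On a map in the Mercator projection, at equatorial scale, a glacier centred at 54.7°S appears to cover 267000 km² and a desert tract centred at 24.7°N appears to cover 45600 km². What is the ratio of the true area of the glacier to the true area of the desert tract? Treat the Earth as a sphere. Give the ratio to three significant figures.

2.37

Mercator's areal exaggeration is sec²φ; hence true area = (apparent area) · cos²φ.
True area of glacier: 267000 × cos²(54.7°) = 267000 × 0.3339 = 89160 km².
True area of desert tract: 45600 × cos²(24.7°) = 45600 × 0.8254 = 37640 km².
Ratio = 89160 / 37640 ≈ 2.37.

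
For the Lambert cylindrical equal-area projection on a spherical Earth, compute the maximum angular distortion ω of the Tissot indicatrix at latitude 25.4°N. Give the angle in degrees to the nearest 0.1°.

The Lambert cylindrical equal-area projection is the cylindrical equal-area projection with its standard parallel at the equator (φ₀ = 0). Cylindrical equal-area (φ₀ = 0°): h = cos φ / cos 0° along meridians, k = cos 0° / cos φ along parallels; h·k = 1.
At 25.4°: h = 0.9033, k = 1.107; principal scales a = 1.107, b = 0.9033.
sin(ω/2) = (a − b)/(a + b) = 0.2037/2.010 = 0.1013, so ω = 2 arcsin(0.1013) ≈ 11.6°.

11.6°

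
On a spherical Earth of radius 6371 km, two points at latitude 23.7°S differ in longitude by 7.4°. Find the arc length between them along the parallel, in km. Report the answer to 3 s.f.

753 km

Arc length along a parallel = R cos φ · Δλ (with Δλ in radians).
= 6371 × cos 23.7° × (7.4° × π/180) = 6371 × 0.9157 × 0.1292 ≈ 753 km.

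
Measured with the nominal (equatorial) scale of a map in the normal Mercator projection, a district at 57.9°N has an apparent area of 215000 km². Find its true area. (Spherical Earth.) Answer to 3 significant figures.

For Mercator, h = k = sec φ (a conformal cylindrical projection has a single point scale, 1/cos φ).
Areal scale = k² = sec²φ = 1/cos²(57.9°) = 1/0.5314² = 3.541.
True area = apparent / (areal scale) = 215000 / 3.541 ≈ 60700 km².

60700 km²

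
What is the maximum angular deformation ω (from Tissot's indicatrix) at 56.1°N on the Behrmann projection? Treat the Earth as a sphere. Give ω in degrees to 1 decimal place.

48.9°

The Behrmann projection is cylindrical equal-area with φ₀ = 30°. For cylindrical equal-area with standard parallel φ₀, h = cos φ / cos φ₀ and k = cos φ₀ / cos φ, so h·k = 1.
At 56.1°: h = 0.6440, k = 1.553; principal scales a = 1.553, b = 0.6440.
sin(ω/2) = (a − b)/(a + b) = 0.9087/2.197 = 0.4137, so ω = 2 arcsin(0.4137) ≈ 48.9°.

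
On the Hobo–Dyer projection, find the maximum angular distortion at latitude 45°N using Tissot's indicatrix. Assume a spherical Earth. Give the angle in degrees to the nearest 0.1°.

Hobo–Dyer is a cylindrical equal-area projection with standard parallels at ±37.5°. For cylindrical equal-area with standard parallel φ₀, h = cos φ / cos φ₀ and k = cos φ₀ / cos φ, so h·k = 1.
At 45°: h = 0.8913, k = 1.122; principal scales a = 1.122, b = 0.8913.
sin(ω/2) = (a − b)/(a + b) = 0.2307/2.013 = 0.1146, so ω = 2 arcsin(0.1146) ≈ 13.2°.

13.2°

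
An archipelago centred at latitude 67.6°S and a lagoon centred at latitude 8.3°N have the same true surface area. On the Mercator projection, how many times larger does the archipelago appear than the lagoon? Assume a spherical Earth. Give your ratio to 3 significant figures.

Mercator is conformal with k = sec φ, so areal scale = k² = sec²φ.
At 67.6°: sec²(67.6°) = 1/0.3811² = 6.886.
At 8.3°: sec²(8.3°) = 1/0.9895² = 1.021.
Ratio = 6.886/1.021 = cos²(8.3°)/cos²(67.6°) ≈ 6.74.

6.74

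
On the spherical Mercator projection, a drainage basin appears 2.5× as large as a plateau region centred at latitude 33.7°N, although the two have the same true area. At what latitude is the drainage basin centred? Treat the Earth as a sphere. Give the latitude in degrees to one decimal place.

On Mercator, (apparent₁)/(apparent₂) = sec²φ₁ / sec²φ₂ when true areas are equal.
cos²φ₂ / cos²φ₁ = 2.5  ⇒  cos φ₁ = cos 33.7° / √2.5 = 0.8320/1.581 = 0.5262.
φ₁ = arccos(0.5262) ≈ 58.3°.

58.3°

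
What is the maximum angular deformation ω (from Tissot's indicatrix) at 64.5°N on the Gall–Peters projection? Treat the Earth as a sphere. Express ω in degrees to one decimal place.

54.7°

Gall–Peters is a cylindrical equal-area projection with standard parallels at ±45°. For cylindrical equal-area with standard parallel φ₀, h = cos φ / cos φ₀ and k = cos φ₀ / cos φ, so h·k = 1.
At 64.5°: h = 0.6088, k = 1.642; principal scales a = 1.642, b = 0.6088.
sin(ω/2) = (a − b)/(a + b) = 1.034/2.251 = 0.4591, so ω = 2 arcsin(0.4591) ≈ 54.7°.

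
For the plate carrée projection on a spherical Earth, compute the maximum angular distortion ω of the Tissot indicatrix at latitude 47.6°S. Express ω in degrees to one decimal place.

In the plate carrée (x = Rλ, y = Rφ), meridians are true-scale (h = 1) and parallels are stretched by k = sec φ.
At 47.6°: h = 1.000, k = 1.483; principal scales a = 1.483, b = 1.000.
sin(ω/2) = (a − b)/(a + b) = 0.4830/2.483 = 0.1945, so ω = 2 arcsin(0.1945) ≈ 22.4°.

22.4°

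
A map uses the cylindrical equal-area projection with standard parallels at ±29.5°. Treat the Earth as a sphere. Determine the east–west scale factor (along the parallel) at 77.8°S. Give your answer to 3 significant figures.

4.12

Cylindrical equal-area (φ₀ = 29.5°): h = cos φ / cos 29.5° along meridians, k = cos 29.5° / cos φ along parallels; h·k = 1.
k = cos 29.5° / cos 77.8° = 0.8704/0.2113 = 4.119.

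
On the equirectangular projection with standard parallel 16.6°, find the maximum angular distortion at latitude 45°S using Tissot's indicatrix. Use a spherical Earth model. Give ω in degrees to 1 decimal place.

In the equirectangular projection with standard parallel φ₀ = 16.6° (x = Rλ cos φ₀, y = Rφ), meridians are true-scale (h = 1) and the parallel scale is k = cos φ₀ / cos φ.
At 45°: h = 1.000, k = 1.355; principal scales a = 1.355, b = 1.000.
sin(ω/2) = (a − b)/(a + b) = 0.3553/2.355 = 0.1508, so ω = 2 arcsin(0.1508) ≈ 17.4°.

17.4°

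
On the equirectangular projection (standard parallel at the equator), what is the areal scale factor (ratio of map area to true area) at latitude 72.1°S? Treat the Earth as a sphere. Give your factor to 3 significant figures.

In the plate carrée (x = Rλ, y = Rφ), meridians are true-scale (h = 1) and parallels are stretched by k = sec φ.
Areal scale = h·k = 1 × sec φ; at 72.1°, h = 1.000, k = 3.254, so h·k = 3.254.

3.25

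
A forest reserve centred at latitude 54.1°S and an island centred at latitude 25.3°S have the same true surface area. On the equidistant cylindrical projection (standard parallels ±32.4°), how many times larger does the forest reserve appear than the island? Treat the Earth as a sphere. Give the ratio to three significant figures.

The equidistant cylindrical projection with φ₀ = 32.4° has h = 1 (meridians true) and k = cos φ₀ / cos φ along parallels.
Areal scale at 54.1°: h·k = 1.000 × 1.440 = 1.440.
Areal scale at 25.3°: h·k = 1.000 × 0.9339 = 0.9339.
Ratio = 1.440/0.9339 ≈ 1.54.

1.54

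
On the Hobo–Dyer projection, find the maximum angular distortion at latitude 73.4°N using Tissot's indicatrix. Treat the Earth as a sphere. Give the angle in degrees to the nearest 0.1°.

Hobo–Dyer is a cylindrical equal-area projection with standard parallels at ±37.5°. Cylindrical equal-area (φ₀ = 37.5°): h = cos φ / cos 37.5° along meridians, k = cos 37.5° / cos φ along parallels; h·k = 1.
At 73.4°: h = 0.3601, k = 2.777; principal scales a = 2.777, b = 0.3601.
sin(ω/2) = (a − b)/(a + b) = 2.417/3.137 = 0.7704, so ω = 2 arcsin(0.7704) ≈ 100.8°.

100.8°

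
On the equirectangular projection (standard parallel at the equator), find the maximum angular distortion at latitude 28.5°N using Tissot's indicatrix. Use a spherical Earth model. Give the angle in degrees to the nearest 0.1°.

7.4°

For the equirectangular projection with φ₀ = 0 (plate carrée), h = 1 along meridians and k = sec φ along parallels.
At 28.5°: h = 1.000, k = 1.138; principal scales a = 1.138, b = 1.000.
sin(ω/2) = (a − b)/(a + b) = 0.1379/2.138 = 0.06450, so ω = 2 arcsin(0.06450) ≈ 7.4°.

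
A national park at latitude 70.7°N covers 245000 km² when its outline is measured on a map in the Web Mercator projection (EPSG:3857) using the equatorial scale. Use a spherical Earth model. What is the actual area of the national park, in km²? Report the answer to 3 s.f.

26800 km²

The Mercator projection is conformal; its linear scale factor is the same in every direction and equals sec φ = 1/cos φ.
Areal scale = k² = sec²φ = 1/cos²(70.7°) = 1/0.3305² = 9.154.
True area = apparent / (areal scale) = 245000 / 9.154 ≈ 26800 km².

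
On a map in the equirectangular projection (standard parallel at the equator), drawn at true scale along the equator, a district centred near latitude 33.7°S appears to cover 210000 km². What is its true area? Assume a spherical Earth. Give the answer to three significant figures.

In the plate carrée (x = Rλ, y = Rφ), meridians are true-scale (h = 1) and parallels are stretched by k = sec φ.
Areal scale = h·k = 1 × sec φ; at 33.7°, h = 1.000, k = 1.202, so h·k = 1.202.
True area = apparent / (areal scale) = 210000 / 1.202 ≈ 175000 km².

175000 km²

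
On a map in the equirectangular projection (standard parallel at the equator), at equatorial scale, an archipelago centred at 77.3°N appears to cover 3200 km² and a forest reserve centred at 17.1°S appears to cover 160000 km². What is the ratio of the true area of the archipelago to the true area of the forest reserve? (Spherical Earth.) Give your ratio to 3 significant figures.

0.00460

On the plate carrée, areal scale = h·k = 1 × sec φ, so true area = apparent × cos φ.
True area of archipelago: 3200 × cos(77.3°) = 3200 × 0.2198 = 703.5 km².
True area of forest reserve: 160000 × cos(17.1°) = 160000 × 0.9558 = 152900 km².
Ratio = 703.5 / 152900 ≈ 0.00460.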